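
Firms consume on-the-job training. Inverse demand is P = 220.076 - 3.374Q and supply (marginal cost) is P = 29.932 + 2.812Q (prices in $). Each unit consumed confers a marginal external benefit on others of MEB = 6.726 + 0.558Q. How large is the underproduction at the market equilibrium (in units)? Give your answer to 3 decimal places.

4.243 units

Market equilibrium (private): 29.932 + 2.812Q = 220.076 - 3.374Q → Q_m = 30.7378.
Social marginal benefit = demand + MEB = 226.802 - 2.816Q.
Set SMB = MC: 226.802 - 2.816Q = 29.932 + 2.812Q → Q* = 34.9805.
Gap = |30.7378 − 34.9805| = 4.2427.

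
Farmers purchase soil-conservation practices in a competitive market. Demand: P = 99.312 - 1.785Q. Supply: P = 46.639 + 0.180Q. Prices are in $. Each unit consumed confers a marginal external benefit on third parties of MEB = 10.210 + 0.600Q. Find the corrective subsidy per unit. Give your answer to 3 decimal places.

subsidy = $37.851 per unit

Social marginal benefit = demand + MEB = 109.522 - 1.185Q.
Set SMB = MC: 109.522 - 1.185Q = 46.639 + 0.180Q → Q* = 46.0681.
The Pigouvian subsidy equals MEB at Q*: 10.210 + 0.600×46.0681 = 37.8509.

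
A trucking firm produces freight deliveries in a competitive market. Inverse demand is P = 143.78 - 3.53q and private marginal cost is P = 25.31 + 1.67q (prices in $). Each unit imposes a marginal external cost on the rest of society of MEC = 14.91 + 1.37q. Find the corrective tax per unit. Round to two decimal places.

tax = $36.50 per unit

Social marginal cost = private MC + MEC = 40.22 + 3.04q.
Set SMC = demand: 40.22 + 3.04q = 143.78 - 3.53q → q* = 15.7626.
The Pigouvian tax equals MEC at q*: 14.91 + 1.37×15.7626 = 36.5048.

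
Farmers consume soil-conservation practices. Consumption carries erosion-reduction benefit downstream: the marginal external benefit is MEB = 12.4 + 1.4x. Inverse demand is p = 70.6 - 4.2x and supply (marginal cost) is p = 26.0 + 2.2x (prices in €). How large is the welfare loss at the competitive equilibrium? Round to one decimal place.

DWL = €49.1

Market equilibrium (private): 26.0 + 2.2x = 70.6 - 4.2x → x_m = 6.9688.
Social marginal benefit = demand + MEB = 83.0 - 2.8x.
Set SMB = MC: 83.0 - 2.8x = 26.0 + 2.2x → x* = 11.4000.
The loss is the area between SMB and MC from x* to x_m; with linear curves that's a triangle of height MEB(x_m).
DWL = ½ × 4.4312 × 22.1563 = 49.0895.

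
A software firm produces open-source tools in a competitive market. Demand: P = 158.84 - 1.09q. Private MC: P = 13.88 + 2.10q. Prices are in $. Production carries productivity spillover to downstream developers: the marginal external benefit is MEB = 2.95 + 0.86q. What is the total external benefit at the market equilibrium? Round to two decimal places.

$1021.99

Market equilibrium (private): 13.88 + 2.10q = 158.84 - 1.09q → q_m = 45.4420.
Total external benefit = ∫₀^{q_m} (2.95 + 0.86q) dq = 2.95×45.4420 + ½×0.86×45.4420² = 1021.9933.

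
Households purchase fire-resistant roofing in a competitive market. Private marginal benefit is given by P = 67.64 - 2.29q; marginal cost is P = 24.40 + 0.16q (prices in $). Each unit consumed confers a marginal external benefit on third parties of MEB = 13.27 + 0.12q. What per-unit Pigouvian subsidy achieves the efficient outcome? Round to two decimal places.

subsidy = $16.18 per unit

Social marginal benefit = demand + MEB = 80.91 - 2.17q.
Set SMB = MC: 80.91 - 2.17q = 24.40 + 0.16q → q* = 24.2532.
The Pigouvian subsidy equals MEB at q*: 13.27 + 0.12×24.2532 = 16.1804.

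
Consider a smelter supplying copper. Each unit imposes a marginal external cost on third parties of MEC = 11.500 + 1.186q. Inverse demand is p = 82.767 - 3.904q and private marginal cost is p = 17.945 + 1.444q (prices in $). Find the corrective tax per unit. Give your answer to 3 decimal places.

tax = $21.179 per unit

Social marginal cost = private MC + MEC = 29.445 + 2.630q.
Set SMC = demand: 29.445 + 2.630q = 82.767 - 3.904q → q* = 8.1607.
The Pigouvian tax equals MEC at q*: 11.500 + 1.186×8.1607 = 21.1786.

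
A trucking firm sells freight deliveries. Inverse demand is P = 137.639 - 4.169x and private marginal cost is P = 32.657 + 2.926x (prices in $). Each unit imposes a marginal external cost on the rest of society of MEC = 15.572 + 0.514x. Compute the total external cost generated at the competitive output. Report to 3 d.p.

Market equilibrium (private): 32.657 + 2.926x = 137.639 - 4.169x → x_m = 14.7966.
Total external cost = ∫₀^{x_m} (15.572 + 0.514x) dx = 15.572×14.7966 + ½×0.514×14.7966² = 286.6801.

$286.680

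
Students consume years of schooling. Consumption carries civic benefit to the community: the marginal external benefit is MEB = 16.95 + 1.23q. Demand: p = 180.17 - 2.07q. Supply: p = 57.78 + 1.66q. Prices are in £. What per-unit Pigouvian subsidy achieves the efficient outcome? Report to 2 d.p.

Social marginal benefit = demand + MEB = 197.12 - 0.84q.
Set SMB = MC: 197.12 - 0.84q = 57.78 + 1.66q → q* = 55.7360.
The Pigouvian subsidy equals MEB at q*: 16.95 + 1.23×55.7360 = 85.5053.

subsidy = £85.51 per unit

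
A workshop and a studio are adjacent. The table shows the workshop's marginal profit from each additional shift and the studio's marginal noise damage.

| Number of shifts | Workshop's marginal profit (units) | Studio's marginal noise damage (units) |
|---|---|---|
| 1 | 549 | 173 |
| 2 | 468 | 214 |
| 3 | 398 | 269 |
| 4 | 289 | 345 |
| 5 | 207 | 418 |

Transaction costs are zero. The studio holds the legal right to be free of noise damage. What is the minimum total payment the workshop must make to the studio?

Efficient level: marginal profit ≥ marginal noise damage through level 3, so k* = 3.
With the studio holding the right, the workshop must at least compensate total damage at k*: 173 + 214 + 269 = 656.

656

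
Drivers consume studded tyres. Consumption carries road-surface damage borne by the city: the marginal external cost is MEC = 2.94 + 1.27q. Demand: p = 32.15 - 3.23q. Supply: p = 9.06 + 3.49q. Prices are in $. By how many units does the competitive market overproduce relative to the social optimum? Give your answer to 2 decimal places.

Market equilibrium (private): 9.06 + 3.49q = 32.15 - 3.23q → q_m = 3.4360.
Social marginal benefit = demand − MEC = 29.21 - 4.50q.
Set SMB = MC: 29.21 - 4.50q = 9.06 + 3.49q → q* = 2.5219.
Gap = |3.4360 − 2.5219| = 0.9141.

0.91 units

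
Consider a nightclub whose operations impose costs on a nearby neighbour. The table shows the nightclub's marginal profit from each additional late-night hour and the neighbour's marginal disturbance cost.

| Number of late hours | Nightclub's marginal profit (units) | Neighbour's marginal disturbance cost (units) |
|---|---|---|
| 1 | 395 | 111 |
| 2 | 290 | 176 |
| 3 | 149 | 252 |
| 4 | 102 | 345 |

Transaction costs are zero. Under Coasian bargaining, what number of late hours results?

2

Bargaining reaches the level where marginal profit last exceeds marginal disturbance cost.
That holds through level 2 (290 ≥ 176) but not at 3 (149 < 252).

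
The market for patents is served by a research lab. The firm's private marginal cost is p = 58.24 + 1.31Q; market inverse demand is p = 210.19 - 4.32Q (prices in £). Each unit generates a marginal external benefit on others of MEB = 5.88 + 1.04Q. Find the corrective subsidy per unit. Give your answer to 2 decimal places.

subsidy = £41.64 per unit

Social marginal cost = private MC − MEB = 52.36 + 0.27Q.
Set SMC = demand: 52.36 + 0.27Q = 210.19 - 4.32Q → Q* = 34.3856.
The Pigouvian subsidy equals MEB at Q*: 5.88 + 1.04×34.3856 = 41.6410.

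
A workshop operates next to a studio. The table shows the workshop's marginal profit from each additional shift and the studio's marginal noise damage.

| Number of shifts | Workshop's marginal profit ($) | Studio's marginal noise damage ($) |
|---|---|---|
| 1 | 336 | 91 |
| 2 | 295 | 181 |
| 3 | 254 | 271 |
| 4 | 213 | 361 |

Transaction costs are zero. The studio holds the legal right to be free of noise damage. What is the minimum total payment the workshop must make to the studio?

$272

Efficient level: marginal profit ≥ marginal noise damage through level 2, so k* = 2.
With the studio holding the right, the workshop must at least compensate total damage at k*: 91 + 181 = 272.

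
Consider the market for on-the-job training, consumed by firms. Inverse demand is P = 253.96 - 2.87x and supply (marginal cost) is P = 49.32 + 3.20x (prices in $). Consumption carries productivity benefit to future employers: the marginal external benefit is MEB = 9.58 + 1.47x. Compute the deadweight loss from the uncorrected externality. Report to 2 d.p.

DWL = $380.15

Market equilibrium (private): 49.32 + 3.20x = 253.96 - 2.87x → x_m = 33.7133.
Social marginal benefit = demand + MEB = 263.54 - 1.40x.
Set SMB = MC: 263.54 - 1.40x = 49.32 + 3.20x → x* = 46.5696.
Height of the DWL triangle at x_m is SMB(x_m) − MC(x_m) = MEB(x_m) = 59.1386.
DWL = ½ × 12.8563 × 59.1386 = 380.1518.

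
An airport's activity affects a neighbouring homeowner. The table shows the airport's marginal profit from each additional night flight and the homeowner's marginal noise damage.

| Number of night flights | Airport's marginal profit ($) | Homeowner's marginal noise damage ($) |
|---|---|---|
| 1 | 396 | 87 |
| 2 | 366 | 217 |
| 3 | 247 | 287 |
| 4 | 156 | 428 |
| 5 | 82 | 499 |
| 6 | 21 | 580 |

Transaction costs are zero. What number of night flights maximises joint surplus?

Bargaining reaches the level where marginal profit last exceeds marginal noise damage.
That holds through level 2 (366 ≥ 217) but not at 3 (247 < 287).

2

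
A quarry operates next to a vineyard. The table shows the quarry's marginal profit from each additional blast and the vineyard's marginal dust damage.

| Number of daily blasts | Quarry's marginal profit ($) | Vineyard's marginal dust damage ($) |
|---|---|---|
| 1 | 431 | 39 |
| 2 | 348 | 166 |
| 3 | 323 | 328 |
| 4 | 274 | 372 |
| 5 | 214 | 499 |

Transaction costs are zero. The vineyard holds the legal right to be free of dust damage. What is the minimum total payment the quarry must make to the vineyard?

$205

Efficient level: marginal profit ≥ marginal dust damage through level 2, so k* = 2.
With the vineyard holding the right, the quarry must at least compensate total damage at k*: 39 + 166 = 205.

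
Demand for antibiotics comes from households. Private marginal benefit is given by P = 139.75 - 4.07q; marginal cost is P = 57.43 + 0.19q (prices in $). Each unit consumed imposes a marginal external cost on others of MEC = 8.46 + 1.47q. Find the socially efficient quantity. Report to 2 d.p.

q* = 12.89

Social marginal benefit = demand − MEC = 131.29 - 5.54q.
Set SMB = MC: 131.29 - 5.54q = 57.43 + 0.19q → q* = 12.8901.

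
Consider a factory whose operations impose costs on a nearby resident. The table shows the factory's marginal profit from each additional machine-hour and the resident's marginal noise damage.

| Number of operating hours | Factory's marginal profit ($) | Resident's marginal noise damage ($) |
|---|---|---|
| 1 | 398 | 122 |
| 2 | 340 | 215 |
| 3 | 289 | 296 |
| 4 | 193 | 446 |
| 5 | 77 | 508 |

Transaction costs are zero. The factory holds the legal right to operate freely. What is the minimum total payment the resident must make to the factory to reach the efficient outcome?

Left alone the factory would choose level 5 (marginal profit stays positive).
Efficient level: k* = 2 (marginal profit ≥ marginal noise damage through 2).
The resident must at least cover the factory's forgone profit from cutting 5→2: 289 + 193 + 77 = 559.

$559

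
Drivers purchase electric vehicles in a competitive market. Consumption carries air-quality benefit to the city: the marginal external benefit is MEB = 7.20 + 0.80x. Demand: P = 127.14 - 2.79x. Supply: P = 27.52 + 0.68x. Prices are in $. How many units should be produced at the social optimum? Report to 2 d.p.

x* = 40.01

Social marginal benefit = demand + MEB = 134.34 - 1.99x.
Set SMB = MC: 134.34 - 1.99x = 27.52 + 0.68x → x* = 40.0075.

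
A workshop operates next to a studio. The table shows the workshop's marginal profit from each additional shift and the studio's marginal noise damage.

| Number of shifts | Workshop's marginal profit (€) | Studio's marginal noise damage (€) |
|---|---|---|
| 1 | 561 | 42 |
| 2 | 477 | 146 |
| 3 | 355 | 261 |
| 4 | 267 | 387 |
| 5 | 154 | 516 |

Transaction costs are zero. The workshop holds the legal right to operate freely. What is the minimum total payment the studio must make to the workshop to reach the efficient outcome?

€421

Left alone the workshop would choose level 5 (marginal profit stays positive).
Efficient level: k* = 3 (marginal profit ≥ marginal noise damage through 3).
The studio must at least cover the workshop's forgone profit from cutting 5→3: 267 + 154 = 421.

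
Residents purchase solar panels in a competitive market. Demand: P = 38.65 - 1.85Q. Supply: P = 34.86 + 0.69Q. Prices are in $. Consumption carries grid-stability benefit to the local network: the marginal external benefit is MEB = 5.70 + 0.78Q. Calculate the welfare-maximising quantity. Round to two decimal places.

Q* = 5.39

Social marginal benefit = demand + MEB = 44.35 - 1.07Q.
Set SMB = MC: 44.35 - 1.07Q = 34.86 + 0.69Q → Q* = 5.3920.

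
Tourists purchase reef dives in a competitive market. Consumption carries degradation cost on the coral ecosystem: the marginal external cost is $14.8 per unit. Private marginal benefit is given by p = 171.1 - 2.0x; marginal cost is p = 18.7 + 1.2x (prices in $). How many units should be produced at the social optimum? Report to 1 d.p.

x* = 43.0

Social marginal benefit = demand − MEC = 156.3 - 2.0x.
Set SMB = MC: 156.3 - 2.0x = 18.7 + 1.2x → x* = 43.0000.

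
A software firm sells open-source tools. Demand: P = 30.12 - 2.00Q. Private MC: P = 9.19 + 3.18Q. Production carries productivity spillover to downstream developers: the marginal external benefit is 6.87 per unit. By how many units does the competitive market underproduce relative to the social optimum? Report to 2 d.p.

1.33 units

Market equilibrium (private): 9.19 + 3.18Q = 30.12 - 2.00Q → Q_m = 4.0405.
Social marginal cost = private MC − MEB = 2.32 + 3.18Q.
Set SMC = demand: 2.32 + 3.18Q = 30.12 - 2.00Q → Q* = 5.3668.
Gap = |4.0405 − 5.3668| = 1.3263.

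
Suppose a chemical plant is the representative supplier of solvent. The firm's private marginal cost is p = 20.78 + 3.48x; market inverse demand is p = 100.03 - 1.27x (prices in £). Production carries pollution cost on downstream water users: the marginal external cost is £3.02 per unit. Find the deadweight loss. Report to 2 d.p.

Market equilibrium (private): 20.78 + 3.48x = 100.03 - 1.27x → x_m = 16.6842.
Social marginal cost = private MC + MEC = 23.80 + 3.48x.
Set SMC = demand: 23.80 + 3.48x = 100.03 - 1.27x → x* = 16.0484.
Height of the DWL triangle at x_m is SMC(x_m) − demand(x_m) = MEC(x_m) = 3.0200.
DWL = ½ × 0.6358 × 3.0200 = 0.9601.

DWL = £0.96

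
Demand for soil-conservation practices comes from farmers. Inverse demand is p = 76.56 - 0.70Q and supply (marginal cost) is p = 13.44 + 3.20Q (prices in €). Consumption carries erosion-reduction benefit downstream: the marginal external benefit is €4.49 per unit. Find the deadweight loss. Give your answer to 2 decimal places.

Market equilibrium (private): 13.44 + 3.20Q = 76.56 - 0.70Q → Q_m = 16.1846.
Social marginal benefit = demand + MEB = 81.05 - 0.70Q.
Set SMB = MC: 81.05 - 0.70Q = 13.44 + 3.20Q → Q* = 17.3359.
Between Q* and Q_m the wedge SMB − MC runs linearly from 0 to MEB(Q_m), so the loss is a triangle.
DWL = ½ × 1.1513 × 4.4900 = 2.5847.

DWL = €2.58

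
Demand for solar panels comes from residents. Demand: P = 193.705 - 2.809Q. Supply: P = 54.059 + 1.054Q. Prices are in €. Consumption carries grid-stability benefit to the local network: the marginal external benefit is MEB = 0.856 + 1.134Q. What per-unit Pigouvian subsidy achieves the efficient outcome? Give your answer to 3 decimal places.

subsidy = €59.240 per unit

Social marginal benefit = demand + MEB = 194.561 - 1.675Q.
Set SMB = MC: 194.561 - 1.675Q = 54.059 + 1.054Q → Q* = 51.4848.
The Pigouvian subsidy equals MEB at Q*: 0.856 + 1.134×51.4848 = 59.2398.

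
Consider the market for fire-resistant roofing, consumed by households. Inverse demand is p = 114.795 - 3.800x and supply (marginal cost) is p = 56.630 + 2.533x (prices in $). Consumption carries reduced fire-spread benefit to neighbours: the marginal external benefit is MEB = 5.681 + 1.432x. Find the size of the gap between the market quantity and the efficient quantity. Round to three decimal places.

Market equilibrium (private): 56.630 + 2.533x = 114.795 - 3.800x → x_m = 9.1844.
Social marginal benefit = demand + MEB = 120.476 - 2.368x.
Set SMB = MC: 120.476 - 2.368x = 56.630 + 2.533x → x* = 13.0271.
Gap = |9.1844 − 13.0271| = 3.8427.

3.843 units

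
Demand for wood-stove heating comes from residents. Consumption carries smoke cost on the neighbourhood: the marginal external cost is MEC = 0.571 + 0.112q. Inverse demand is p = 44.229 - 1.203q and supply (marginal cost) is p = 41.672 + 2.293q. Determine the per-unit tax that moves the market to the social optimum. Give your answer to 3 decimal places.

Social marginal benefit = demand − MEC = 43.658 - 1.315q.
Set SMB = MC: 43.658 - 1.315q = 41.672 + 2.293q → q* = 0.5504.
The Pigouvian tax equals MEC at q*: 0.571 + 0.112×0.5504 = 0.6326.

tax = 0.633 per unit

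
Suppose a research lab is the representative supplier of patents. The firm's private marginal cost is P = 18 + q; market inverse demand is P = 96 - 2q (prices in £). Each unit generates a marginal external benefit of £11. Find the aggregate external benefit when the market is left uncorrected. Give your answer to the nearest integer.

Market equilibrium (private): 18 + q = 96 - 2q → q_m = 26.0000.
Total external benefit = MEB × q_m = 11 × 26.0000 = 286.0000.

£286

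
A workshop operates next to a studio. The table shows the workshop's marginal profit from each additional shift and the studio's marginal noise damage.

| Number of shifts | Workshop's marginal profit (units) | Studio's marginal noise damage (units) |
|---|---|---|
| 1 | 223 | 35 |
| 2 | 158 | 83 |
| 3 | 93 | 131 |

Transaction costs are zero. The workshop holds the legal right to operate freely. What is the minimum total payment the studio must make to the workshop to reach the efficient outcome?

93

Left alone the workshop would choose level 3 (marginal profit stays positive).
Efficient level: k* = 2 (marginal profit ≥ marginal noise damage through 2).
The studio must at least cover the workshop's forgone profit from cutting 3→2: 93 = 93.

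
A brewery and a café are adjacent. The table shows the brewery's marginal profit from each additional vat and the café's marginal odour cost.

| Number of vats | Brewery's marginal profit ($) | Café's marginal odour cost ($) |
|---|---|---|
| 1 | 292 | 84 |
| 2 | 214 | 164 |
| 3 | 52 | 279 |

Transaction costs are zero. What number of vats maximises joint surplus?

2

Bargaining reaches the level where marginal profit last exceeds marginal odour cost.
That holds through level 2 (214 ≥ 164) but not at 3 (52 < 279).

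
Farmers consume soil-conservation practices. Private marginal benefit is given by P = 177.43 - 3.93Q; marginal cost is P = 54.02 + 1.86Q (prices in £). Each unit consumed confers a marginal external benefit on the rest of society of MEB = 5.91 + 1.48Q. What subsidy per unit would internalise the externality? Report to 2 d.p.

Social marginal benefit = demand + MEB = 183.34 - 2.45Q.
Set SMB = MC: 183.34 - 2.45Q = 54.02 + 1.86Q → Q* = 30.0046.
The Pigouvian subsidy equals MEB at Q*: 5.91 + 1.48×30.0046 = 50.3168.

subsidy = £50.32 per unit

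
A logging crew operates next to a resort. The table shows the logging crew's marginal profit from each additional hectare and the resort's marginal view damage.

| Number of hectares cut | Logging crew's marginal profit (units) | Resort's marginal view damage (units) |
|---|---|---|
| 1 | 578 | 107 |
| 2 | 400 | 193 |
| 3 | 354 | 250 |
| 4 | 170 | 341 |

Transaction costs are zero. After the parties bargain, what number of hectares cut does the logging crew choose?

3

Bargaining reaches the level where marginal profit last exceeds marginal view damage.
That holds through level 3 (354 ≥ 250) but not at 4 (170 < 341).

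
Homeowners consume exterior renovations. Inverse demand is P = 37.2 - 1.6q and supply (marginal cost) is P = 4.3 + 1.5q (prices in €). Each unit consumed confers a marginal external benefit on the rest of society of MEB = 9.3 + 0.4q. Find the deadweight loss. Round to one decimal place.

DWL = €34.0

Market equilibrium (private): 4.3 + 1.5q = 37.2 - 1.6q → q_m = 10.6129.
Social marginal benefit = demand + MEB = 46.5 - 1.2q.
Set SMB = MC: 46.5 - 1.2q = 4.3 + 1.5q → q* = 15.6296.
The welfare-loss triangle has base |q_m − q*| and height MEB(q_m) (the vertical gap between SMB and MC is zero at q* and MEB at q_m).
DWL = ½ × 5.0167 × 13.5452 = 33.9761.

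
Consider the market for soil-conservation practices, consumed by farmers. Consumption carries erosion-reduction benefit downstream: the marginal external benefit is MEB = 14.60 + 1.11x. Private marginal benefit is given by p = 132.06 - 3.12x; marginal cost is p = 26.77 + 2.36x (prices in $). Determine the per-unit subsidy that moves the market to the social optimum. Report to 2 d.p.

subsidy = $45.05 per unit

Social marginal benefit = demand + MEB = 146.66 - 2.01x.
Set SMB = MC: 146.66 - 2.01x = 26.77 + 2.36x → x* = 27.4348.
The Pigouvian subsidy equals MEB at x*: 14.60 + 1.11×27.4348 = 45.0526.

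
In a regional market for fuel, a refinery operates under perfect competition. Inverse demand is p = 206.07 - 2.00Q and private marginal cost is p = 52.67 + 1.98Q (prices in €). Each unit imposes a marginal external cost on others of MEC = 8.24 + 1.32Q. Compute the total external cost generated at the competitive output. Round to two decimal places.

Market equilibrium (private): 52.67 + 1.98Q = 206.07 - 2.00Q → Q_m = 38.5427.
Total external cost = ∫₀^{Q_m} (8.24 + 1.32Q) dQ = 8.24×38.5427 + ½×1.32×38.5427² = 1298.0481.

€1298.05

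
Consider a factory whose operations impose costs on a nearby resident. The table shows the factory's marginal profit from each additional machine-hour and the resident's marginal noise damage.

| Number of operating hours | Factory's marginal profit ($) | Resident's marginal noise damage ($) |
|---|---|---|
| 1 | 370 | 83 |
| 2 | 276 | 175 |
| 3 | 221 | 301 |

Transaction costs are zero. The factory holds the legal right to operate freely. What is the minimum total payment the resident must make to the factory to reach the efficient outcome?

Left alone the factory would choose level 3 (marginal profit stays positive).
Efficient level: k* = 2 (marginal profit ≥ marginal noise damage through 2).
The resident must at least cover the factory's forgone profit from cutting 3→2: 221 = 221.

$221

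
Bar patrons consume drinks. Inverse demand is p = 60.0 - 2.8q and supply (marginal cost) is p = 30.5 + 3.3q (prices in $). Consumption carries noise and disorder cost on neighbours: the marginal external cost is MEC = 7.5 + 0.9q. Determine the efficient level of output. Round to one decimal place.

Social marginal benefit = demand − MEC = 52.5 - 3.7q.
Set SMB = MC: 52.5 - 3.7q = 30.5 + 3.3q → q* = 3.1429.

q* = 3.1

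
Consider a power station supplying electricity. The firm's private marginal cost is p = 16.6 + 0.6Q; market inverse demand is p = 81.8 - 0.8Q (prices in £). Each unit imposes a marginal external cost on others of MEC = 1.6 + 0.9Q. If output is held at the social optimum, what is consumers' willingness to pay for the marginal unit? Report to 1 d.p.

Social marginal cost = private MC + MEC = 18.2 + 1.5Q.
Set SMC = demand: 18.2 + 1.5Q = 81.8 - 0.8Q → Q* = 27.6522.
Consumer price on the demand curve at Q*: 81.8 − 0.8×27.6522 = 59.6782.

P = £59.7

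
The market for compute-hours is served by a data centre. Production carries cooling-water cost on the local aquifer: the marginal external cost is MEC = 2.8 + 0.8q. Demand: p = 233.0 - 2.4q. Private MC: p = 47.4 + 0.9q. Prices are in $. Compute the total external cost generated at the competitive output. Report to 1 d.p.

$1422.8

Market equilibrium (private): 47.4 + 0.9q = 233.0 - 2.4q → q_m = 56.2424.
Total external cost = ∫₀^{q_m} (2.8 + 0.8q) dq = 2.8×56.2424 + ½×0.8×56.2424² = 1422.7617.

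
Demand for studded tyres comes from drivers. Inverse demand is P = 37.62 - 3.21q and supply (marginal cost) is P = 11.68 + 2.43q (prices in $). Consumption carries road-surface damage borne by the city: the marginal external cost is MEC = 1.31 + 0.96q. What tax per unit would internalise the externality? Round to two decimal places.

tax = $4.89 per unit

Social marginal benefit = demand − MEC = 36.31 - 4.17q.
Set SMB = MC: 36.31 - 4.17q = 11.68 + 2.43q → q* = 3.7318.
The Pigouvian tax equals MEC at q*: 1.31 + 0.96×3.7318 = 4.8925.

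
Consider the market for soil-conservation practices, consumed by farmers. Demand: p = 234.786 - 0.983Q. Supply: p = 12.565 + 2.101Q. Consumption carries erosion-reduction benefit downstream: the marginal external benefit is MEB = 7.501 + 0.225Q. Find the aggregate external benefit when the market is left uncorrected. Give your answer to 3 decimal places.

Market equilibrium (private): 12.565 + 2.101Q = 234.786 - 0.983Q → Q_m = 72.0561.
Total external benefit = ∫₀^{Q_m} (7.501 + 0.225Q) dQ = 7.501×72.0561 + ½×0.225×72.0561² = 1124.6020.

1124.602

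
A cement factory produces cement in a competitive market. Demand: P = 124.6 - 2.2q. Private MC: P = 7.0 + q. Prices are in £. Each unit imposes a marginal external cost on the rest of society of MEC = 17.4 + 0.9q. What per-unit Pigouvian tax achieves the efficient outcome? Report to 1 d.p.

Social marginal cost = private MC + MEC = 24.4 + 1.9q.
Set SMC = demand: 24.4 + 1.9q = 124.6 - 2.2q → q* = 24.4390.
The Pigouvian tax equals MEC at q*: 17.4 + 0.9×24.4390 = 39.3951.

tax = £39.4 per unit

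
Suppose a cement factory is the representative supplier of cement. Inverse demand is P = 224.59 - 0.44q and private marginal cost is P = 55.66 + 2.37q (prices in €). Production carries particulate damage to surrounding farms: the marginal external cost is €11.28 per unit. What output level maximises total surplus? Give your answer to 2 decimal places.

q* = 56.10

Social marginal cost = private MC + MEC = 66.94 + 2.37q.
Set SMC = demand: 66.94 + 2.37q = 224.59 - 0.44q → q* = 56.1032.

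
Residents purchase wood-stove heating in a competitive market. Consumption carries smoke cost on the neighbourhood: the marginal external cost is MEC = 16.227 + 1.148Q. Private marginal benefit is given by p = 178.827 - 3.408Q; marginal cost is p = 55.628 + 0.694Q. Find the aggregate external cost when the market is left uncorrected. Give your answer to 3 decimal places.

1005.128

Market equilibrium (private): 55.628 + 0.694Q = 178.827 - 3.408Q → Q_m = 30.0339.
Total external cost = ∫₀^{Q_m} (16.227 + 1.148Q) dQ = 16.227×30.0339 + ½×1.148×30.0339² = 1005.1283.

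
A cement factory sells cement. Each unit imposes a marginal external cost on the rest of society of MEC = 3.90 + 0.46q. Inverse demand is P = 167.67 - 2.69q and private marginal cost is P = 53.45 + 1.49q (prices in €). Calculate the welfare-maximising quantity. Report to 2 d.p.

q* = 23.78

Social marginal cost = private MC + MEC = 57.35 + 1.95q.
Set SMC = demand: 57.35 + 1.95q = 167.67 - 2.69q → q* = 23.7759.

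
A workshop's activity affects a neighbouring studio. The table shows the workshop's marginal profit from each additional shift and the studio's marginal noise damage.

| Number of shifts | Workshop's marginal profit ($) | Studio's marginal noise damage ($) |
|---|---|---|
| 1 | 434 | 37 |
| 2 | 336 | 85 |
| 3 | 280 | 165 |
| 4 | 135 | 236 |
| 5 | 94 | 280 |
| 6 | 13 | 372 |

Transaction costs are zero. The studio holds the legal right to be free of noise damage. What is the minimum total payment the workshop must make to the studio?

Efficient level: marginal profit ≥ marginal noise damage through level 3, so k* = 3.
With the studio holding the right, the workshop must at least compensate total damage at k*: 37 + 85 + 165 = 287.

$287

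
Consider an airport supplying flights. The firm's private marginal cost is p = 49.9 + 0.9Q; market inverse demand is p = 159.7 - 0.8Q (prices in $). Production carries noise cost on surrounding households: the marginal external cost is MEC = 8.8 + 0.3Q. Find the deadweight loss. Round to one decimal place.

Market equilibrium (private): 49.9 + 0.9Q = 159.7 - 0.8Q → Q_m = 64.5882.
Social marginal cost = private MC + MEC = 58.7 + 1.2Q.
Set SMC = demand: 58.7 + 1.2Q = 159.7 - 0.8Q → Q* = 50.5000.
The welfare-loss triangle has base |Q_m − Q*| and height MEC(Q_m) (the vertical gap between SMC and demand is zero at Q* and MEC at Q_m).
DWL = ½ × 14.0882 × 28.1765 = 198.4781.

DWL = $198.5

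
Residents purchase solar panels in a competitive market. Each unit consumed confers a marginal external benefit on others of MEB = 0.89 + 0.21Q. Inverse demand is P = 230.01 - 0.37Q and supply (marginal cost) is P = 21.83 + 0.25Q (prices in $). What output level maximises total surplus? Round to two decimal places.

Social marginal benefit = demand + MEB = 230.90 - 0.16Q.
Set SMB = MC: 230.90 - 0.16Q = 21.83 + 0.25Q → Q* = 509.9268.

Q* = 509.93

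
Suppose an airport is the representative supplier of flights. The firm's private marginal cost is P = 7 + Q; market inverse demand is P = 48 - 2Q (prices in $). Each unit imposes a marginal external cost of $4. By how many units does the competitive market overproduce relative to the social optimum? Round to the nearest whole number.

Market equilibrium (private): 7 + Q = 48 - 2Q → Q_m = 13.6667.
Social marginal cost = private MC + MEC = 11 + Q.
Set SMC = demand: 11 + Q = 48 - 2Q → Q* = 12.3333.
Gap = |13.6667 − 12.3333| = 1.3334.

1 units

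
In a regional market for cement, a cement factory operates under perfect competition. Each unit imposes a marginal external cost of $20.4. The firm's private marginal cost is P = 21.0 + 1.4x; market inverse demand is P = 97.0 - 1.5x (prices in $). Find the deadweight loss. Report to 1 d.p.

DWL = $71.8

Market equilibrium (private): 21.0 + 1.4x = 97.0 - 1.5x → x_m = 26.2069.
Social marginal cost = private MC + MEC = 41.4 + 1.4x.
Set SMC = demand: 41.4 + 1.4x = 97.0 - 1.5x → x* = 19.1724.
The welfare-loss triangle has base |x_m − x*| and height MEC(x_m) (the vertical gap between SMC and demand is zero at x* and MEC at x_m).
DWL = ½ × 7.0345 × 20.4000 = 71.7519.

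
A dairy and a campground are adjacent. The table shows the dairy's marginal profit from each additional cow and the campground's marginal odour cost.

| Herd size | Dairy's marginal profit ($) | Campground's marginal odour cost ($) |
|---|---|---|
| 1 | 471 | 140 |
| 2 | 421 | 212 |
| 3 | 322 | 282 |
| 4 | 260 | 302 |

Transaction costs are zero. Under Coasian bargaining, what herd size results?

3

Bargaining reaches the level where marginal profit last exceeds marginal odour cost.
That holds through level 3 (322 ≥ 282) but not at 4 (260 < 302).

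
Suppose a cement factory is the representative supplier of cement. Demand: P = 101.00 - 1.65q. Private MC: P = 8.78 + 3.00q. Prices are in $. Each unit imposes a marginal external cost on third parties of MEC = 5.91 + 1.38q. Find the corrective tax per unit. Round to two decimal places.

tax = $25.66 per unit

Social marginal cost = private MC + MEC = 14.69 + 4.38q.
Set SMC = demand: 14.69 + 4.38q = 101.00 - 1.65q → q* = 14.3134.
The Pigouvian tax equals MEC at q*: 5.91 + 1.38×14.3134 = 25.6625.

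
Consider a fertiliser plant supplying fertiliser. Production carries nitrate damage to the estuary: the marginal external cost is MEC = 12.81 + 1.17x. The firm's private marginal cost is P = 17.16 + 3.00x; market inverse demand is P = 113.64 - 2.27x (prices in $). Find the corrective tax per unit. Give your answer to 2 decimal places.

tax = $28.01 per unit

Social marginal cost = private MC + MEC = 29.97 + 4.17x.
Set SMC = demand: 29.97 + 4.17x = 113.64 - 2.27x → x* = 12.9922.
The Pigouvian tax equals MEC at x*: 12.81 + 1.17×12.9922 = 28.0109.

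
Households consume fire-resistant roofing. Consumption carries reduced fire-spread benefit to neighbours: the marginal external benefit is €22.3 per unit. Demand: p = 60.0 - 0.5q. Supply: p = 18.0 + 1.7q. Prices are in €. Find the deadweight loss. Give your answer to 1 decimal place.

Market equilibrium (private): 18.0 + 1.7q = 60.0 - 0.5q → q_m = 19.0909.
Social marginal benefit = demand + MEB = 82.3 - 0.5q.
Set SMB = MC: 82.3 - 0.5q = 18.0 + 1.7q → q* = 29.2273.
Between q* and q_m the wedge SMB − MC runs linearly from 0 to MEB(q_m), so the loss is a triangle.
DWL = ½ × 10.1364 × 22.3000 = 113.0209.

DWL = €113.0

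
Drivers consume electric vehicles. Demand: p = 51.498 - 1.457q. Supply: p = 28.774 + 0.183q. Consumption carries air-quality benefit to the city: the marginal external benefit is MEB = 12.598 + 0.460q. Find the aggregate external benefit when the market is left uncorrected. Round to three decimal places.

Market equilibrium (private): 28.774 + 0.183q = 51.498 - 1.457q → q_m = 13.8561.
Total external benefit = ∫₀^{q_m} (12.598 + 0.460q) dq = 12.598×13.8561 + ½×0.460×13.8561² = 218.7172.

218.717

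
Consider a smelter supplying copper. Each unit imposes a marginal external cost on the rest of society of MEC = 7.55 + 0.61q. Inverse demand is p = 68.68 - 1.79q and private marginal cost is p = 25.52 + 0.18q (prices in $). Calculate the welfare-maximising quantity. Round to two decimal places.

q* = 13.80

Social marginal cost = private MC + MEC = 33.07 + 0.79q.
Set SMC = demand: 33.07 + 0.79q = 68.68 - 1.79q → q* = 13.8023.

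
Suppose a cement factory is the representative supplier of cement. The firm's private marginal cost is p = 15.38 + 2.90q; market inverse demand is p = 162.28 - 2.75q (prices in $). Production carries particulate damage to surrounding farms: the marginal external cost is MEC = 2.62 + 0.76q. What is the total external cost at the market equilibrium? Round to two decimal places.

Market equilibrium (private): 15.38 + 2.90q = 162.28 - 2.75q → q_m = 26.0000.
Total external cost = ∫₀^{q_m} (2.62 + 0.76q) dq = 2.62×26.0000 + ½×0.76×26.0000² = 325.0000.

$325.00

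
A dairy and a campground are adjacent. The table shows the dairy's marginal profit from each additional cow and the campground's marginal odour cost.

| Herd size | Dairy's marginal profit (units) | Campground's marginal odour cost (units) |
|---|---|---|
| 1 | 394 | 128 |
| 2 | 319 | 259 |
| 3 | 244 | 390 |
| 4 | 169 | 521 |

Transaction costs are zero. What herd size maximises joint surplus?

2

Bargaining reaches the level where marginal profit last exceeds marginal odour cost.
That holds through level 2 (319 ≥ 259) but not at 3 (244 < 390).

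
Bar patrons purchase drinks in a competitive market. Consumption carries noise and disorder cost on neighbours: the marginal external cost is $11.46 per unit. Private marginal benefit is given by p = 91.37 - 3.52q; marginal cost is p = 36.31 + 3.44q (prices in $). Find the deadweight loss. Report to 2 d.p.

DWL = $9.43

Market equilibrium (private): 36.31 + 3.44q = 91.37 - 3.52q → q_m = 7.9109.
Social marginal benefit = demand − MEC = 79.91 - 3.52q.
Set SMB = MC: 79.91 - 3.52q = 36.31 + 3.44q → q* = 6.2644.
Height of the DWL triangle at q_m is MC(q_m) − SMB(q_m) = MEC(q_m) = 11.4600.
DWL = ½ × 1.6465 × 11.4600 = 9.4344.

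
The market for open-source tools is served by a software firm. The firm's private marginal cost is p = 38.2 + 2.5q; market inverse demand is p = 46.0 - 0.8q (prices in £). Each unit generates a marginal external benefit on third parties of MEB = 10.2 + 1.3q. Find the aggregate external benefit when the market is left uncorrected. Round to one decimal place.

£27.7

Market equilibrium (private): 38.2 + 2.5q = 46.0 - 0.8q → q_m = 2.3636.
Total external benefit = ∫₀^{q_m} (10.2 + 1.3q) dq = 10.2×2.3636 + ½×1.3×2.3636² = 27.7400.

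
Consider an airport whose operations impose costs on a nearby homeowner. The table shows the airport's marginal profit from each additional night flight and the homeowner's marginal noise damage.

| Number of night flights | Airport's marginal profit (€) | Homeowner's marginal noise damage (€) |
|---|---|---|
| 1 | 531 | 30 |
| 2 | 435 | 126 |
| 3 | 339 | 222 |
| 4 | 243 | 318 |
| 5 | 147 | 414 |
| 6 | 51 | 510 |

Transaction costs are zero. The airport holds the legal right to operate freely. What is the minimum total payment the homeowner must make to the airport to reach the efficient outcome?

Left alone the airport would choose level 6 (marginal profit stays positive).
Efficient level: k* = 3 (marginal profit ≥ marginal noise damage through 3).
The homeowner must at least cover the airport's forgone profit from cutting 6→3: 243 + 147 + 51 = 441.

€441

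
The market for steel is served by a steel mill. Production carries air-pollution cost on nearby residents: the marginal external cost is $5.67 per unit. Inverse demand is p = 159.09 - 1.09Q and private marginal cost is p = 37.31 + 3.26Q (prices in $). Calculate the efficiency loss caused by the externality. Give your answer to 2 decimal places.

Market equilibrium (private): 37.31 + 3.26Q = 159.09 - 1.09Q → Q_m = 27.9954.
Social marginal cost = private MC + MEC = 42.98 + 3.26Q.
Set SMC = demand: 42.98 + 3.26Q = 159.09 - 1.09Q → Q* = 26.6920.
The welfare-loss triangle has base |Q_m − Q*| and height MEC(Q_m) (the vertical gap between SMC and demand is zero at Q* and MEC at Q_m).
DWL = ½ × 1.3034 × 5.6700 = 3.6951.

DWL = $3.70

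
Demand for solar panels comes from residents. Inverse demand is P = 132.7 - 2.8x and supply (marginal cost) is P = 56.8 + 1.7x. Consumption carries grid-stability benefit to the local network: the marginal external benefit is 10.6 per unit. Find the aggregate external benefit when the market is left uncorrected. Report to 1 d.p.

Market equilibrium (private): 56.8 + 1.7x = 132.7 - 2.8x → x_m = 16.8667.
Total external benefit = MEB × x_m = 10.6 × 16.8667 = 178.7870.

178.8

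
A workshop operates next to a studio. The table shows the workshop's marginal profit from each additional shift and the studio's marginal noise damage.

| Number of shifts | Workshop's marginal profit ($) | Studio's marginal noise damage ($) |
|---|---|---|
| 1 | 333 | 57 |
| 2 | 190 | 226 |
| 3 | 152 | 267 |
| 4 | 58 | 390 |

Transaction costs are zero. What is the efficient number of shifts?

1

Bargaining reaches the level where marginal profit last exceeds marginal noise damage.
That holds through level 1 (333 ≥ 57) but not at 2 (190 < 226).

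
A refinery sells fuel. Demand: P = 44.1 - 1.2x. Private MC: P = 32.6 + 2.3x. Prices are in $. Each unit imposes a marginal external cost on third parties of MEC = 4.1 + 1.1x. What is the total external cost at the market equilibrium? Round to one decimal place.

$19.4

Market equilibrium (private): 32.6 + 2.3x = 44.1 - 1.2x → x_m = 3.2857.
Total external cost = ∫₀^{x_m} (4.1 + 1.1x) dx = 4.1×3.2857 + ½×1.1×3.2857² = 19.4091.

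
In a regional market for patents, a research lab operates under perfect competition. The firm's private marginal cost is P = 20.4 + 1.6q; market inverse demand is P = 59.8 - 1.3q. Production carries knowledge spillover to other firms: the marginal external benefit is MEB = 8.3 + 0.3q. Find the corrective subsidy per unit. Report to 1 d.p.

subsidy = 13.8 per unit

Social marginal cost = private MC − MEB = 12.1 + 1.3q.
Set SMC = demand: 12.1 + 1.3q = 59.8 - 1.3q → q* = 18.3462.
The Pigouvian subsidy equals MEB at q*: 8.3 + 0.3×18.3462 = 13.8039.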